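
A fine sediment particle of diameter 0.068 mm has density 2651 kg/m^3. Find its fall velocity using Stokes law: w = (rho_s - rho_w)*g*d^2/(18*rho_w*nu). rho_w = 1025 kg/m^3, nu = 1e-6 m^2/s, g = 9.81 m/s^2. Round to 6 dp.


w = (rho_s - rho_w) * g * d^2 / (18 * rho_w * nu)
d = 0.068 mm = 0.000068 m
rho_s - rho_w = 2651 - 1025 = 1626
Numerator = 1626 * 9.81 * (0.000068)^2 = 0.000073757701
Denominator = 18 * 1025 * 1e-6 = 0.018450
w = 0.003998 m/s

0.003998


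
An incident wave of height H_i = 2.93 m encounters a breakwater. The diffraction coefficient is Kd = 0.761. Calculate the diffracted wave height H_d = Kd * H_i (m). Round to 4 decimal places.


H_d = Kd * H_i
H_d = 0.761 * 2.93
H_d = 2.2297 m

2.2297


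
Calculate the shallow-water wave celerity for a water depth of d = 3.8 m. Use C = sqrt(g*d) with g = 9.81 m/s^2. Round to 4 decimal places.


Using the shallow-water approximation:
C = sqrt(g * d) = sqrt(9.81 * 3.8)
C = sqrt(37.2780)
C = 6.1056 m/s

6.1056


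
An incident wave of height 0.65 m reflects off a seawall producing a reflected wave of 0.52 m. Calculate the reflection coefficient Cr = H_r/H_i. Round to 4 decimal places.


Cr = H_r / H_i
Cr = 0.52 / 0.65
Cr = 0.8000

0.8000


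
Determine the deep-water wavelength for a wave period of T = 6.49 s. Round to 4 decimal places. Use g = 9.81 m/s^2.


L0 = g * T^2 / (2 * pi)
L0 = 9.81 * 6.49^2 / (2 * pi)
L0 = 9.81 * 42.1201 / 6.28319
L0 = 413.1982 / 6.28319
L0 = 65.7625 m

65.7625


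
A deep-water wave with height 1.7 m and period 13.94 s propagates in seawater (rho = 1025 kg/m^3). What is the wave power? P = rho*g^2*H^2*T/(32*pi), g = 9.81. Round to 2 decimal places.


P = rho * g^2 * H^2 * T / (32 * pi)
P = 1025 * 9.81^2 * 1.7^2 * 13.94 / (32 * pi)
P = 1025 * 96.2361 * 2.8900 * 13.94 / 100.53096
P = 39529.62 W/m

39529.62


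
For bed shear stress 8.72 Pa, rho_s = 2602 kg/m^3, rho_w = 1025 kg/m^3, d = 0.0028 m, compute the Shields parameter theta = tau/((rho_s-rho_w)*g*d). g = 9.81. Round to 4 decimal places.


theta = tau / ((rho_s - rho_w) * g * d)
rho_s - rho_w = 2602 - 1025 = 1577
Denominator = 1577 * 9.81 * 0.0028 = 43.317036
theta = 8.72 / 43.317036
theta = 0.2013

0.2013


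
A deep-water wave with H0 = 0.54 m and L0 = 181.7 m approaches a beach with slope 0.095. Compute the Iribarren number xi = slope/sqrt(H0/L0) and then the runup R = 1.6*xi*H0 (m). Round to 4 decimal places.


xi = slope / sqrt(H0/L0)
H0/L0 = 0.54/181.7 = 0.002972
sqrt(0.002972) = 0.054515
xi = 0.095 / 0.054515 = 1.742626
R = 1.6 * xi * H0 = 1.6 * 1.742626 * 0.54
R = 1.5056 m

1.5056


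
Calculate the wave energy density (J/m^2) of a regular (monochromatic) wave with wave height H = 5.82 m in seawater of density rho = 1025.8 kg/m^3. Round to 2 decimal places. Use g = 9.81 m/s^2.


E = (1/8) * rho * g * H^2
E = (1/8) * 1025.8 * 9.81 * 5.82^2
E = 0.125 * 1025.8 * 9.81 * 33.8724
E = 42607.66 J/m^2

42607.66


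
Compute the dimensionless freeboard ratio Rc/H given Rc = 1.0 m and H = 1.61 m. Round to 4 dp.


Relative freeboard = Rc / H
= 1.0 / 1.61
= 0.6211

0.6211


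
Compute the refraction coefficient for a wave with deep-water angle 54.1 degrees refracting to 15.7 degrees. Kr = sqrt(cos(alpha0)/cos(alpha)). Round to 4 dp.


Kr = sqrt(cos(alpha0) / cos(alpha))
cos(54.1) = 0.586372
cos(15.7) = 0.962692
Kr = sqrt(0.586372 / 0.962692)
Kr = sqrt(0.609097)
Kr = 0.7804

0.7804


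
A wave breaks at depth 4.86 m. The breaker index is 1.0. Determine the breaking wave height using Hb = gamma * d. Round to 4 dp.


Hb = gamma * d
Hb = 1.0 * 4.86
Hb = 4.8600 m

4.8600


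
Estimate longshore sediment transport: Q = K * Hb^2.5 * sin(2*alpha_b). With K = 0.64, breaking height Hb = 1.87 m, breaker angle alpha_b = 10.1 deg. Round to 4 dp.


Q = K * Hb^2.5 * sin(2 * alpha_b)
Hb^2.5 = 1.87^2.5 = 4.781939
sin(2 * 10.1) = sin(20.2) = 0.345298
Q = 0.64 * 4.781939 * 0.345298
Q = 1.0568 m^3/s

1.0568


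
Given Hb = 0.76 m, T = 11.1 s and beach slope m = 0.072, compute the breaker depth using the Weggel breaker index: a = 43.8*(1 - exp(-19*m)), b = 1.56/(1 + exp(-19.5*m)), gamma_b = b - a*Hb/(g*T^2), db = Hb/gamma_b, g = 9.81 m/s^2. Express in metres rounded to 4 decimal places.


a = 43.8 * (1 - exp(-19 * m))
exp(-19 * 0.072) = exp(-1.3680) = 0.254616
a = 43.8 * (1 - 0.254616) = 32.647833
b = 1.56 / (1 + exp(-19.5 * m))
exp(-19.5 * 0.072) = exp(-1.4040) = 0.245613
b = 1.56 / (1 + 0.245613) = 1.252396
Hb / (g * T^2) = 0.76 / (9.81 * 11.1^2) = 0.76 / 1208.6901 = 0.00062878
gamma_b = b - a * Hb/(g*T^2) = 1.252396 - 32.647833 * 0.00062878 = 1.231868
db = Hb / gamma_b = 0.76 / 1.231868
db = 0.6169 m

0.6169


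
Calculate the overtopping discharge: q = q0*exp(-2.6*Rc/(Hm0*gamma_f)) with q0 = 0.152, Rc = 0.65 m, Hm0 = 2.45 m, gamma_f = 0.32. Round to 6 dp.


q = q0 * exp(-2.6 * Rc / (Hm0 * gamma_f))
Exponent = -2.6 * 0.65 / (2.45 * 0.32)
= -2.6 * 0.65 / 0.7840
= -2.155612
exp(-2.155612) = 0.115832
q = 0.152 * 0.115832
q = 0.017607 m^3/s/m

0.017607


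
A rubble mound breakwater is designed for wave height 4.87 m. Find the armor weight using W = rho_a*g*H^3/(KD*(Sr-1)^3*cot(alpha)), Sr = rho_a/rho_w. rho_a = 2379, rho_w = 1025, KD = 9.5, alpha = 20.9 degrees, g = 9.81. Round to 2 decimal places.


Sr = rho_a / rho_w = 2379 / 1025 = 2.320976
(Sr - 1) = 1.320976
(Sr - 1)^3 = 2.305071
cot(20.9) = 1 / tan(20.9) = 1 / 0.381863 = 2.618741
Numerator = 2379 * 9.81 * 4.87^3 = 2695568.2544
Denominator = 9.5 * 2.305071 * 2.618741 = 57.345662
W = 2695568.2544 / 57.345662
W = 47005.62 N

47005.62


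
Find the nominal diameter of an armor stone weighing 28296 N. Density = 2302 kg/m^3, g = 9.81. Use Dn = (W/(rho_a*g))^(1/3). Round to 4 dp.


V = W / (rho_a * g)
V = 28296 / (2302 * 9.81)
V = 28296 / 22582.62
V = 1.252999 m^3
Dn = V^(1/3) = 1.252999^(1/3)
Dn = 1.0781 m

1.0781


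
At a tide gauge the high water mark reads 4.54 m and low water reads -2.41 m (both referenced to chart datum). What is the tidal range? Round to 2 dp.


Tidal range = High water - Low water
Tidal range = 4.54 - (-2.41)
Tidal range = 6.95 m

6.95


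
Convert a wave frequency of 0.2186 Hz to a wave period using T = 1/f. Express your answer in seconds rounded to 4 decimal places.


T = 1 / f
T = 1 / 0.2186
T = 4.5746 s

4.5746


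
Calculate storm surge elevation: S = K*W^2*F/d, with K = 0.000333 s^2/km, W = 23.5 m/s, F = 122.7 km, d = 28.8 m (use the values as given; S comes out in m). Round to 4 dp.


S = K * W^2 * F / d
W^2 = 23.5^2 = 552.25
S = 0.000333 * 552.25 * 122.7 / 28.8
Numerator = 0.000333 * 552.25 * 122.7 = 22.564438
S = 22.564438 / 28.8 = 0.7835 m

0.7835


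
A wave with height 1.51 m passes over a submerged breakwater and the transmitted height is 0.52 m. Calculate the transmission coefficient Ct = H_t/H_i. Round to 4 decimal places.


Ct = H_t / H_i
Ct = 0.52 / 1.51
Ct = 0.3444

0.3444


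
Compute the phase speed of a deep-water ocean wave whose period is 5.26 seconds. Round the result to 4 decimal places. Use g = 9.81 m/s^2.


We use the deep-water celerity formula:
C = g * T / (2 * pi)
C = 9.81 * 5.26 / (2 * 3.14159...)
C = 51.600600 / 6.283185
C = 8.2125 m/s

8.2125


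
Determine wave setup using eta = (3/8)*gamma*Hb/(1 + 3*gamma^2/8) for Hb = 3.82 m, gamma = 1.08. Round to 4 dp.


eta = (3/8) * gamma * Hb / (1 + 3*gamma^2/8)
Numerator = (3/8) * 1.08 * 3.82 = 1.547100
Denominator = 1 + 3*1.08^2/8 = 1 + 0.437400 = 1.437400
eta = 1.547100 / 1.437400
eta = 1.0763 m

1.0763


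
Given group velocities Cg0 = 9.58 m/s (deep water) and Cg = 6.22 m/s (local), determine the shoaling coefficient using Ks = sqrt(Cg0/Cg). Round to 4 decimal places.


Ks = sqrt(Cg0 / Cg)
Ks = sqrt(9.58 / 6.22)
Ks = sqrt(1.5402)
Ks = 1.2410

1.2410


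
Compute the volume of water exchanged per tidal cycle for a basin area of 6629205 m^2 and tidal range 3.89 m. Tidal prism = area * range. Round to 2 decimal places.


Tidal prism = Area * Tidal range
P = 6629205 * 3.89
P = 25787607.45 m^3

25787607.45


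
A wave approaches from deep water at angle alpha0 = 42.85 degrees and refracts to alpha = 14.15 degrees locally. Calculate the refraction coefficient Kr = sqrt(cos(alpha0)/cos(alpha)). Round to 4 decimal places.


Kr = sqrt(cos(alpha0) / cos(alpha))
cos(42.85) = 0.733137
cos(14.15) = 0.969659
Kr = sqrt(0.733137 / 0.969659)
Kr = sqrt(0.756077)
Kr = 0.8695

0.8695


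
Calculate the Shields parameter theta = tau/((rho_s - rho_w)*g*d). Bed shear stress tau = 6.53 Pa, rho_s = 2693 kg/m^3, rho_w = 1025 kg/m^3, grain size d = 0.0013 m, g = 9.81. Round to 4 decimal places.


theta = tau / ((rho_s - rho_w) * g * d)
rho_s - rho_w = 2693 - 1025 = 1668
Denominator = 1668 * 9.81 * 0.0013 = 21.272004
theta = 6.53 / 21.272004
theta = 0.3070

0.3070


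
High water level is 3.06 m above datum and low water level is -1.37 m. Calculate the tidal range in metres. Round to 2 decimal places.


Tidal range = High water - Low water
Tidal range = 3.06 - (-1.37)
Tidal range = 4.43 m

4.43


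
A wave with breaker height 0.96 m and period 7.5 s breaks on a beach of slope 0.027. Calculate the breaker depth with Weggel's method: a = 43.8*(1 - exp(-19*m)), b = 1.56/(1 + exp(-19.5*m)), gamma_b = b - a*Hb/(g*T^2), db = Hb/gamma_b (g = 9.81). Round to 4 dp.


a = 43.8 * (1 - exp(-19 * m))
exp(-19 * 0.027) = exp(-0.5130) = 0.598697
a = 43.8 * (1 - 0.598697) = 17.577081
b = 1.56 / (1 + exp(-19.5 * m))
exp(-19.5 * 0.027) = exp(-0.5265) = 0.590669
b = 1.56 / (1 + 0.590669) = 0.980720
Hb / (g * T^2) = 0.96 / (9.81 * 7.5^2) = 0.96 / 551.8125 = 0.00173972
gamma_b = b - a * Hb/(g*T^2) = 0.980720 - 17.577081 * 0.00173972 = 0.950140
db = Hb / gamma_b = 0.96 / 0.950140
db = 1.0104 m

1.0104


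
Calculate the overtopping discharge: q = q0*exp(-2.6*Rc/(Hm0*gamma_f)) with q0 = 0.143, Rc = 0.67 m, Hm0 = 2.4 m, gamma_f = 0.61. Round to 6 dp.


q = q0 * exp(-2.6 * Rc / (Hm0 * gamma_f))
Exponent = -2.6 * 0.67 / (2.4 * 0.61)
= -2.6 * 0.67 / 1.4640
= -1.189891
exp(-1.189891) = 0.304255
q = 0.143 * 0.304255
q = 0.043508 m^3/s/m

0.043508


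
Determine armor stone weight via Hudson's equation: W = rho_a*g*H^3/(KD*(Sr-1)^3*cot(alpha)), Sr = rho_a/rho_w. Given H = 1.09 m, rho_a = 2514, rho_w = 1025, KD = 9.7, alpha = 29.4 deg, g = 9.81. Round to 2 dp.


Sr = rho_a / rho_w = 2514 / 1025 = 2.452683
(Sr - 1) = 1.452683
(Sr - 1)^3 = 3.065579
cot(29.4) = 1 / tan(29.4) = 1 / 0.563471 = 1.774714
Numerator = 2514 * 9.81 * 1.09^3 = 31938.4455
Denominator = 9.7 * 3.065579 * 1.774714 = 52.773103
W = 31938.4455 / 52.773103
W = 605.20 N

605.20


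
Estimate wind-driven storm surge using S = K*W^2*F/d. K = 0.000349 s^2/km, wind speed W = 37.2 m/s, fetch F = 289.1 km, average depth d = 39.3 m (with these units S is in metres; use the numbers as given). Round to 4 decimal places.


S = K * W^2 * F / d
W^2 = 37.2^2 = 1383.84
S = 0.000349 * 1383.84 * 289.1 / 39.3
Numerator = 0.000349 * 1383.84 * 289.1 = 139.623782
S = 139.623782 / 39.3 = 3.5528 m

3.5528


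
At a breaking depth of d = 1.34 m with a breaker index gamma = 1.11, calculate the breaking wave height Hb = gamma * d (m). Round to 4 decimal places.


Hb = gamma * d
Hb = 1.11 * 1.34
Hb = 1.4874 m

1.4874


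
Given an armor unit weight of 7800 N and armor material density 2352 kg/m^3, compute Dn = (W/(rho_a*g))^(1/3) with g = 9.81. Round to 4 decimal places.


V = W / (rho_a * g)
V = 7800 / (2352 * 9.81)
V = 7800 / 23073.12
V = 0.338056 m^3
Dn = V^(1/3) = 0.338056^(1/3)
Dn = 0.6966 m

0.6966


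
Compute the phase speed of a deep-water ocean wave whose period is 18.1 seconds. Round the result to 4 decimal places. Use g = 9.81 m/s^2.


We use the deep-water celerity formula:
C = g * T / (2 * pi)
C = 9.81 * 18.1 / (2 * 3.14159...)
C = 177.561000 / 6.283185
C = 28.2597 m/s

28.2597


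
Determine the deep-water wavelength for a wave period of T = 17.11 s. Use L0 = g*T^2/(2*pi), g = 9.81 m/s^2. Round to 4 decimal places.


L0 = g * T^2 / (2 * pi)
L0 = 9.81 * 17.11^2 / (2 * pi)
L0 = 9.81 * 292.7521 / 6.28319
L0 = 2871.8981 / 6.28319
L0 = 457.0768 m

457.0768


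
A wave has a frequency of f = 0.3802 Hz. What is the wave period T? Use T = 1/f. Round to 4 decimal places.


T = 1 / f
T = 1 / 0.3802
T = 2.6302 s

2.6302


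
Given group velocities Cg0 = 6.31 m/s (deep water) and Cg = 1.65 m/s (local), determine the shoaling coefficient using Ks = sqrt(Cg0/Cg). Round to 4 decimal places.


Ks = sqrt(Cg0 / Cg)
Ks = sqrt(6.31 / 1.65)
Ks = sqrt(3.8242)
Ks = 1.9556

1.9556


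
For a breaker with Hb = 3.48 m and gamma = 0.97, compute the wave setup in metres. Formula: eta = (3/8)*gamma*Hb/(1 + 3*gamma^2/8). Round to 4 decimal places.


eta = (3/8) * gamma * Hb / (1 + 3*gamma^2/8)
Numerator = (3/8) * 0.97 * 3.48 = 1.265850
Denominator = 1 + 3*0.97^2/8 = 1 + 0.352838 = 1.352838
eta = 1.265850 / 1.352838
eta = 0.9357 m

0.9357


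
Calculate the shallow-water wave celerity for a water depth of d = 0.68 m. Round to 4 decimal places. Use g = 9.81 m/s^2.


Using the shallow-water approximation:
C = sqrt(g * d) = sqrt(9.81 * 0.68)
C = sqrt(6.6708)
C = 2.5828 m/s

2.5828


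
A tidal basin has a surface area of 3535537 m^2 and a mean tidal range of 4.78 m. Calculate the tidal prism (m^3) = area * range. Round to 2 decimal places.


Tidal prism = Area * Tidal range
P = 3535537 * 4.78
P = 16899866.86 m^3

16899866.86


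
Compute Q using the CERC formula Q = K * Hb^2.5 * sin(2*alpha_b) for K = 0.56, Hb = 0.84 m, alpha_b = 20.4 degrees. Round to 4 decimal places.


Q = K * Hb^2.5 * sin(2 * alpha_b)
Hb^2.5 = 0.84^2.5 = 0.646693
sin(2 * 20.4) = sin(40.8) = 0.653421
Q = 0.56 * 0.646693 * 0.653421
Q = 0.2366 m^3/s

0.2366


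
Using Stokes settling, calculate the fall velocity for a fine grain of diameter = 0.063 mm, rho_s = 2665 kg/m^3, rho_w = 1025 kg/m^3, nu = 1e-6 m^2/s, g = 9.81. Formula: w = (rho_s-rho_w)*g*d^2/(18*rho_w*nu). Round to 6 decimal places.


w = (rho_s - rho_w) * g * d^2 / (18 * rho_w * nu)
d = 0.063 mm = 0.000063 m
rho_s - rho_w = 2665 - 1025 = 1640
Numerator = 1640 * 9.81 * (0.000063)^2 = 0.000063854860
Denominator = 18 * 1025 * 1e-6 = 0.018450
w = 0.003461 m/s

0.003461


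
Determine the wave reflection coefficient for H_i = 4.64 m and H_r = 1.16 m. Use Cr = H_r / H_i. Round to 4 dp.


Cr = H_r / H_i
Cr = 1.16 / 4.64
Cr = 0.2500

0.2500


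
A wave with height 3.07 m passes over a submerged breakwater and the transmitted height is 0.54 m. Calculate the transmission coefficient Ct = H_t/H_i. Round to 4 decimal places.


Ct = H_t / H_i
Ct = 0.54 / 3.07
Ct = 0.1759

0.1759


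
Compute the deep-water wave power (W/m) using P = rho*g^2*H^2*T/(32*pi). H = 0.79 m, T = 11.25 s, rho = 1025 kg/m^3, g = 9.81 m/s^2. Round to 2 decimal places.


P = rho * g^2 * H^2 * T / (32 * pi)
P = 1025 * 9.81^2 * 0.79^2 * 11.25 / (32 * pi)
P = 1025 * 96.2361 * 0.6241 * 11.25 / 100.53096
P = 6889.20 W/m

6889.20


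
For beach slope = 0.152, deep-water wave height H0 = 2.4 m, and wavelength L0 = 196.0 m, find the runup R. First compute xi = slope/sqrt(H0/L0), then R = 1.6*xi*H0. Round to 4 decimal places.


xi = slope / sqrt(H0/L0)
H0/L0 = 2.4/196.0 = 0.012245
sqrt(0.012245) = 0.110657
xi = 0.152 / 0.110657 = 1.373618
R = 1.6 * xi * H0 = 1.6 * 1.373618 * 2.4
R = 5.2747 m

5.2747


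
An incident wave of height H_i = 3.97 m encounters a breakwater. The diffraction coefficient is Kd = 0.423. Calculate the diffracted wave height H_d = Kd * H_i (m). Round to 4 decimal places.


H_d = Kd * H_i
H_d = 0.423 * 3.97
H_d = 1.6793 m

1.6793


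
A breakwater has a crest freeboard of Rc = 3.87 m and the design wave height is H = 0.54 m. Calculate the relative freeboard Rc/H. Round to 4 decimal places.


Relative freeboard = Rc / H
= 3.87 / 0.54
= 7.1667

7.1667


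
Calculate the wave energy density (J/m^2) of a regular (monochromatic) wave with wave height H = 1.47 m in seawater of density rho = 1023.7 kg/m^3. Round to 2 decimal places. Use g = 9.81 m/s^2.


E = (1/8) * rho * g * H^2
E = (1/8) * 1023.7 * 9.81 * 1.47^2
E = 0.125 * 1023.7 * 9.81 * 2.1609
E = 2712.60 J/m^2

2712.60


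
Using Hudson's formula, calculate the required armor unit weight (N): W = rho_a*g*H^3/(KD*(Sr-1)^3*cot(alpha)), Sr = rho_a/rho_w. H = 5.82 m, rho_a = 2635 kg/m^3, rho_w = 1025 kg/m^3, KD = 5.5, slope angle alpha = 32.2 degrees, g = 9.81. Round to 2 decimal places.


Sr = rho_a / rho_w = 2635 / 1025 = 2.570732
(Sr - 1) = 1.570732
(Sr - 1)^3 = 3.875306
cot(32.2) = 1 / tan(32.2) = 1 / 0.629734 = 1.587973
Numerator = 2635 * 9.81 * 5.82^3 = 5095872.8235
Denominator = 5.5 * 3.875306 * 1.587973 = 33.846351
W = 5095872.8235 / 33.846351
W = 150559.00 N

150559.00


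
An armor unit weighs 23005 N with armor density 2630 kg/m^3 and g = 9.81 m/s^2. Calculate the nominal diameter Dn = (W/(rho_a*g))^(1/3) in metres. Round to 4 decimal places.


V = W / (rho_a * g)
V = 23005 / (2630 * 9.81)
V = 23005 / 25800.30
V = 0.891656 m^3
Dn = V^(1/3) = 0.891656^(1/3)
Dn = 0.9625 m

0.9625


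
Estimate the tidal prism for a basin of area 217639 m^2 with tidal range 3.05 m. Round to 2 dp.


Tidal prism = Area * Tidal range
P = 217639 * 3.05
P = 663798.95 m^3

663798.95


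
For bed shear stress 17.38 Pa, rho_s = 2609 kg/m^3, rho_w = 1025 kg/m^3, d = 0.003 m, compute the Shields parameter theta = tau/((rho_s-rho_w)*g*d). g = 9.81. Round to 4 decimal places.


theta = tau / ((rho_s - rho_w) * g * d)
rho_s - rho_w = 2609 - 1025 = 1584
Denominator = 1584 * 9.81 * 0.003 = 46.617120
theta = 17.38 / 46.617120
theta = 0.3728

0.3728


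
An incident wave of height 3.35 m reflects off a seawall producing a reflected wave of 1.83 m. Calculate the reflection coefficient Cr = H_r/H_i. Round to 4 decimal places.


Cr = H_r / H_i
Cr = 1.83 / 3.35
Cr = 0.5463

0.5463


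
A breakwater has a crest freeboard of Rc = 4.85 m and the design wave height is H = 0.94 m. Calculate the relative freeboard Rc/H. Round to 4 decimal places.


Relative freeboard = Rc / H
= 4.85 / 0.94
= 5.1596

5.1596


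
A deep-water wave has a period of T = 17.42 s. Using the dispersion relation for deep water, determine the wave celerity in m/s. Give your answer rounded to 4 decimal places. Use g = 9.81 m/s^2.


We use the deep-water celerity formula:
C = g * T / (2 * pi)
C = 9.81 * 17.42 / (2 * 3.14159...)
C = 170.890200 / 6.283185
C = 27.1980 m/s

27.1980


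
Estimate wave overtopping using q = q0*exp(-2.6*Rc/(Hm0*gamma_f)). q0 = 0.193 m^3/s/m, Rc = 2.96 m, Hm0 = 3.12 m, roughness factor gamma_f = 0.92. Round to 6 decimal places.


q = q0 * exp(-2.6 * Rc / (Hm0 * gamma_f))
Exponent = -2.6 * 2.96 / (3.12 * 0.92)
= -2.6 * 2.96 / 2.8704
= -2.681159
exp(-2.681159) = 0.068484
q = 0.193 * 0.068484
q = 0.013217 m^3/s/m

0.013217


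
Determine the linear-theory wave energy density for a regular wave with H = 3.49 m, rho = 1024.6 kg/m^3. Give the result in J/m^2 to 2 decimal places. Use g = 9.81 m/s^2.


E = (1/8) * rho * g * H^2
E = (1/8) * 1024.6 * 9.81 * 3.49^2
E = 0.125 * 1024.6 * 9.81 * 12.1801
E = 15303.27 J/m^2

15303.27


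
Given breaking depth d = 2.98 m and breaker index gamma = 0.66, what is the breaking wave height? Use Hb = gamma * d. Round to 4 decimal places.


Hb = gamma * d
Hb = 0.66 * 2.98
Hb = 1.9668 m

1.9668


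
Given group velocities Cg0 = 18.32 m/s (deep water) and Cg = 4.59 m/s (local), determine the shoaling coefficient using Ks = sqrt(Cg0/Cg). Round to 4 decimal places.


Ks = sqrt(Cg0 / Cg)
Ks = sqrt(18.32 / 4.59)
Ks = sqrt(3.9913)
Ks = 1.9978

1.9978


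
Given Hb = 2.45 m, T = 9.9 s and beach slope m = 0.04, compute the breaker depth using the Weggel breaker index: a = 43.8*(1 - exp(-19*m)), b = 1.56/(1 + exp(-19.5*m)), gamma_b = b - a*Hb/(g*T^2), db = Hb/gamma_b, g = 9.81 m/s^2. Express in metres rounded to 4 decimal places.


a = 43.8 * (1 - exp(-19 * m))
exp(-19 * 0.04) = exp(-0.7600) = 0.467666
a = 43.8 * (1 - 0.467666) = 23.316210
b = 1.56 / (1 + exp(-19.5 * m))
exp(-19.5 * 0.04) = exp(-0.7800) = 0.458406
b = 1.56 / (1 + 0.458406) = 1.069661
Hb / (g * T^2) = 2.45 / (9.81 * 9.9^2) = 2.45 / 961.4781 = 0.00254816
gamma_b = b - a * Hb/(g*T^2) = 1.069661 - 23.316210 * 0.00254816 = 1.010248
db = Hb / gamma_b = 2.45 / 1.010248
db = 2.4251 m

2.4251


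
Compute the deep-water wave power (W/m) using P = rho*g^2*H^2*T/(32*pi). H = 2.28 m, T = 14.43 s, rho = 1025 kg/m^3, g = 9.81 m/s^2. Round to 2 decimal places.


P = rho * g^2 * H^2 * T / (32 * pi)
P = 1025 * 9.81^2 * 2.28^2 * 14.43 / (32 * pi)
P = 1025 * 96.2361 * 5.1984 * 14.43 / 100.53096
P = 73603.43 W/m

73603.43


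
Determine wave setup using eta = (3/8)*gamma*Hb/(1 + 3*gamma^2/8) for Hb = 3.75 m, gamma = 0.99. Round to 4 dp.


eta = (3/8) * gamma * Hb / (1 + 3*gamma^2/8)
Numerator = (3/8) * 0.99 * 3.75 = 1.392187
Denominator = 1 + 3*0.99^2/8 = 1 + 0.367538 = 1.367538
eta = 1.392187 / 1.367538
eta = 1.0180 m

1.0180


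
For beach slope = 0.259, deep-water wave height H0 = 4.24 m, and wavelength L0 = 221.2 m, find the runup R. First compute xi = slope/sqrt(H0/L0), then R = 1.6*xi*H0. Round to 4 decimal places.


xi = slope / sqrt(H0/L0)
H0/L0 = 4.24/221.2 = 0.019168
sqrt(0.019168) = 0.138449
xi = 0.259 / 0.138449 = 1.870723
R = 1.6 * xi * H0 = 1.6 * 1.870723 * 4.24
R = 12.6910 m

12.6910


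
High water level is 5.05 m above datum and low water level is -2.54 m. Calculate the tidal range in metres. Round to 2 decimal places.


Tidal range = High water - Low water
Tidal range = 5.05 - (-2.54)
Tidal range = 7.59 m

7.59


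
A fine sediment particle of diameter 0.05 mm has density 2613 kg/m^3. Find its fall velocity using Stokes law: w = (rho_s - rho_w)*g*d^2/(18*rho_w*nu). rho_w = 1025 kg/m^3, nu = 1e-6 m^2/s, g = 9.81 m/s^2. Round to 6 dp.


w = (rho_s - rho_w) * g * d^2 / (18 * rho_w * nu)
d = 0.05 mm = 0.000050 m
rho_s - rho_w = 2613 - 1025 = 1588
Numerator = 1588 * 9.81 * (0.000050)^2 = 0.000038945700
Denominator = 18 * 1025 * 1e-6 = 0.018450
w = 0.002111 m/s

0.002111


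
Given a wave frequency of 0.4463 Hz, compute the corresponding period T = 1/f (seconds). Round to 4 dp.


T = 1 / f
T = 1 / 0.4463
T = 2.2406 s

2.2406


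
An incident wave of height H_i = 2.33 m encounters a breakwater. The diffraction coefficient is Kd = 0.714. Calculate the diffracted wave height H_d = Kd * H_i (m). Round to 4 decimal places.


H_d = Kd * H_i
H_d = 0.714 * 2.33
H_d = 1.6636 m

1.6636


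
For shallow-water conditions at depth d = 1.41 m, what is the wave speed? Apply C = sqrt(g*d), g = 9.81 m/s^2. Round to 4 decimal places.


Using the shallow-water approximation:
C = sqrt(g * d) = sqrt(9.81 * 1.41)
C = sqrt(13.8321)
C = 3.7192 m/s

3.7192


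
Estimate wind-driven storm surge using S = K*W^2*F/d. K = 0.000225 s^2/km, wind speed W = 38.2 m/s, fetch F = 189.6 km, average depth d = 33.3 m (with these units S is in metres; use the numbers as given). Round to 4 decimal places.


S = K * W^2 * F / d
W^2 = 38.2^2 = 1459.24
S = 0.000225 * 1459.24 * 189.6 / 33.3
Numerator = 0.000225 * 1459.24 * 189.6 = 62.251178
S = 62.251178 / 33.3 = 1.8694 m

1.8694


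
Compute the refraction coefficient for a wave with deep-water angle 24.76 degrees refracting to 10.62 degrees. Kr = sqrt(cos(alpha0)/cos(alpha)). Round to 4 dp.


Kr = sqrt(cos(alpha0) / cos(alpha))
cos(24.76) = 0.908070
cos(10.62) = 0.982871
Kr = sqrt(0.908070 / 0.982871)
Kr = sqrt(0.923895)
Kr = 0.9612

0.9612


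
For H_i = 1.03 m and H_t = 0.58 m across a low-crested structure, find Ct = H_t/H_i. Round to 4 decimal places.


Ct = H_t / H_i
Ct = 0.58 / 1.03
Ct = 0.5631

0.5631


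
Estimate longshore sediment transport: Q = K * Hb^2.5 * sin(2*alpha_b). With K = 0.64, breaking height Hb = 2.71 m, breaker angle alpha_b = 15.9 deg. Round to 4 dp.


Q = K * Hb^2.5 * sin(2 * alpha_b)
Hb^2.5 = 2.71^2.5 = 12.089914
sin(2 * 15.9) = sin(31.8) = 0.526956
Q = 0.64 * 12.089914 * 0.526956
Q = 4.0773 m^3/s

4.0773


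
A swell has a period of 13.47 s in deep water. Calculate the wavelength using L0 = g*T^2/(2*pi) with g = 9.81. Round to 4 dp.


L0 = g * T^2 / (2 * pi)
L0 = 9.81 * 13.47^2 / (2 * pi)
L0 = 9.81 * 181.4409 / 6.28319
L0 = 1779.9352 / 6.28319
L0 = 283.2855 m

283.2855


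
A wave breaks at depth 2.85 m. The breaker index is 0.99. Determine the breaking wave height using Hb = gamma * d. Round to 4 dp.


Hb = gamma * d
Hb = 0.99 * 2.85
Hb = 2.8215 m

2.8215


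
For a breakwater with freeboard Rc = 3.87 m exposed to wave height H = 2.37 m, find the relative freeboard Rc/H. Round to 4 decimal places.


Relative freeboard = Rc / H
= 3.87 / 2.37
= 1.6329

1.6329


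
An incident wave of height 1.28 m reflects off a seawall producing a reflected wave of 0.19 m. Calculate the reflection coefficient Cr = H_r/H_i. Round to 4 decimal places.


Cr = H_r / H_i
Cr = 0.19 / 1.28
Cr = 0.1484

0.1484


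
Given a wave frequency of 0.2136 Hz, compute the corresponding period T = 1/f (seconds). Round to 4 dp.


T = 1 / f
T = 1 / 0.2136
T = 4.6816 s

4.6816


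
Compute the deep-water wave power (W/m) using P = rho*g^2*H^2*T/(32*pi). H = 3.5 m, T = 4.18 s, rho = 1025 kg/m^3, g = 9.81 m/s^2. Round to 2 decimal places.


P = rho * g^2 * H^2 * T / (32 * pi)
P = 1025 * 9.81^2 * 3.5^2 * 4.18 / (32 * pi)
P = 1025 * 96.2361 * 12.2500 * 4.18 / 100.53096
P = 50242.87 W/m

50242.87


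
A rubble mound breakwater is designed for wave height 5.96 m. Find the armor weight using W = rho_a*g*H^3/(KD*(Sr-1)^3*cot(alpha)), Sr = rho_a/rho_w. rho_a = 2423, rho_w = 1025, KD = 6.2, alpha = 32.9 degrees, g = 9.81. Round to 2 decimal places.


Sr = rho_a / rho_w = 2423 / 1025 = 2.363902
(Sr - 1) = 1.363902
(Sr - 1)^3 = 2.537172
cot(32.9) = 1 / tan(32.9) = 1 / 0.646929 = 1.545765
Numerator = 2423 * 9.81 * 5.96^3 = 5032238.3225
Denominator = 6.2 * 2.537172 * 1.545765 = 24.315599
W = 5032238.3225 / 24.315599
W = 206955.14 N

206955.14


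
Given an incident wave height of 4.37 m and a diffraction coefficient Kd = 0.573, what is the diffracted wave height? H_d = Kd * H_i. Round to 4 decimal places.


H_d = Kd * H_i
H_d = 0.573 * 4.37
H_d = 2.5040 m

2.5040


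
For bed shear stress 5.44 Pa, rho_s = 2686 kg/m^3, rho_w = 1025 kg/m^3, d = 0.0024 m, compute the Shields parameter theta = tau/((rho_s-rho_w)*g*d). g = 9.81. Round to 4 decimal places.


theta = tau / ((rho_s - rho_w) * g * d)
rho_s - rho_w = 2686 - 1025 = 1661
Denominator = 1661 * 9.81 * 0.0024 = 39.106584
theta = 5.44 / 39.106584
theta = 0.1391

0.1391


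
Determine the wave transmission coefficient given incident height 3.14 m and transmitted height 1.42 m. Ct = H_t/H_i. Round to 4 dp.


Ct = H_t / H_i
Ct = 1.42 / 3.14
Ct = 0.4522

0.4522


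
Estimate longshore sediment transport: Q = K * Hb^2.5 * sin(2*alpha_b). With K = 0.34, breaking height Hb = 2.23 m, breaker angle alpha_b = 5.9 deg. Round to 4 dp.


Q = K * Hb^2.5 * sin(2 * alpha_b)
Hb^2.5 = 2.23^2.5 = 7.426123
sin(2 * 5.9) = sin(11.8) = 0.204496
Q = 0.34 * 7.426123 * 0.204496
Q = 0.5163 m^3/s

0.5163


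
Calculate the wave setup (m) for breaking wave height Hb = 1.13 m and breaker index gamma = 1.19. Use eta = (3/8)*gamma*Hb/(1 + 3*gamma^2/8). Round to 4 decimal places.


eta = (3/8) * gamma * Hb / (1 + 3*gamma^2/8)
Numerator = (3/8) * 1.19 * 1.13 = 0.504262
Denominator = 1 + 3*1.19^2/8 = 1 + 0.531038 = 1.531038
eta = 0.504262 / 1.531038
eta = 0.3294 m

0.3294


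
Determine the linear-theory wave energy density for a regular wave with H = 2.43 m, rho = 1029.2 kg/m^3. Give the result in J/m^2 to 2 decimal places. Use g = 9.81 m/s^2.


E = (1/8) * rho * g * H^2
E = (1/8) * 1029.2 * 9.81 * 2.43^2
E = 0.125 * 1029.2 * 9.81 * 5.9049
E = 7452.32 J/m^2

7452.32


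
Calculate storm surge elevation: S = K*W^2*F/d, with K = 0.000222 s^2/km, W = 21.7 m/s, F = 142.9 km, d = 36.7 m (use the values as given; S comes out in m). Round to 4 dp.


S = K * W^2 * F / d
W^2 = 21.7^2 = 470.89
S = 0.000222 * 470.89 * 142.9 / 36.7
Numerator = 0.000222 * 470.89 * 142.9 = 14.938420
S = 14.938420 / 36.7 = 0.4070 m

0.4070


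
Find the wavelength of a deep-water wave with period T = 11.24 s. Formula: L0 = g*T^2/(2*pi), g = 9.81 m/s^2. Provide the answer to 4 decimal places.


L0 = g * T^2 / (2 * pi)
L0 = 9.81 * 11.24^2 / (2 * pi)
L0 = 9.81 * 126.3376 / 6.28319
L0 = 1239.3719 / 6.28319
L0 = 197.2522 m

197.2522


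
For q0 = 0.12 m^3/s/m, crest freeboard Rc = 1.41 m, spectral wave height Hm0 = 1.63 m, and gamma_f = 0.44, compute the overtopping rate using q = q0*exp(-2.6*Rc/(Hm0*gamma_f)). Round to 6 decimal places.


q = q0 * exp(-2.6 * Rc / (Hm0 * gamma_f))
Exponent = -2.6 * 1.41 / (1.63 * 0.44)
= -2.6 * 1.41 / 0.7172
= -5.111545
exp(-5.111545) = 0.006027
q = 0.12 * 0.006027
q = 0.000723 m^3/s/m

0.000723


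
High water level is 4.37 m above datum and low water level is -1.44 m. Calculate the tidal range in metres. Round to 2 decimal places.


Tidal range = High water - Low water
Tidal range = 4.37 - (-1.44)
Tidal range = 5.81 m

5.81


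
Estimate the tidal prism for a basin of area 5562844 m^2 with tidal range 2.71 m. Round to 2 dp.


Tidal prism = Area * Tidal range
P = 5562844 * 2.71
P = 15075307.24 m^3

15075307.24


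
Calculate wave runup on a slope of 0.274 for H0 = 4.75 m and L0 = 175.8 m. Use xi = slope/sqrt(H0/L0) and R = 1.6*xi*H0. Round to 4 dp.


xi = slope / sqrt(H0/L0)
H0/L0 = 4.75/175.8 = 0.027019
sqrt(0.027019) = 0.164376
xi = 0.274 / 0.164376 = 1.666914
R = 1.6 * xi * H0 = 1.6 * 1.666914 * 4.75
R = 12.6685 m

12.6685


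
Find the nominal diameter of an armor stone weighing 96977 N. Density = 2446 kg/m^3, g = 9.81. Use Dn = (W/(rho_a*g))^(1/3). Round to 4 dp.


V = W / (rho_a * g)
V = 96977 / (2446 * 9.81)
V = 96977 / 23995.26
V = 4.041507 m^3
Dn = V^(1/3) = 4.041507^(1/3)
Dn = 1.5929 m

1.5929


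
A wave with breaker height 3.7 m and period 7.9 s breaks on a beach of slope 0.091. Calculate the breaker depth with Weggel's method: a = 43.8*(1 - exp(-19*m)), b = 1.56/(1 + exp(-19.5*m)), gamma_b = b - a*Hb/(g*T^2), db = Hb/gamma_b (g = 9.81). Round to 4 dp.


a = 43.8 * (1 - exp(-19 * m))
exp(-19 * 0.091) = exp(-1.7290) = 0.177462
a = 43.8 * (1 - 0.177462) = 36.027174
b = 1.56 / (1 + exp(-19.5 * m))
exp(-19.5 * 0.091) = exp(-1.7745) = 0.169568
b = 1.56 / (1 + 0.169568) = 1.333826
Hb / (g * T^2) = 3.7 / (9.81 * 7.9^2) = 3.7 / 612.2421 = 0.00604336
gamma_b = b - a * Hb/(g*T^2) = 1.333826 - 36.027174 * 0.00604336 = 1.116100
db = Hb / gamma_b = 3.7 / 1.116100
db = 3.3151 m

3.3151


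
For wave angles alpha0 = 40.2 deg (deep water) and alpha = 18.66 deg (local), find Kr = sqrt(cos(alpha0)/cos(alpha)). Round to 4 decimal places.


Kr = sqrt(cos(alpha0) / cos(alpha))
cos(40.2) = 0.763796
cos(18.66) = 0.947434
Kr = sqrt(0.763796 / 0.947434)
Kr = sqrt(0.806173)
Kr = 0.8979

0.8979


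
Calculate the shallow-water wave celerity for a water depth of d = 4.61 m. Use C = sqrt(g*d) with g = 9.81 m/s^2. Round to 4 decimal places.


Using the shallow-water approximation:
C = sqrt(g * d) = sqrt(9.81 * 4.61)
C = sqrt(45.2241)
C = 6.7249 m/s

6.7249


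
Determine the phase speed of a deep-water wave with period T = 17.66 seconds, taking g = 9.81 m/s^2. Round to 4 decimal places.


We use the deep-water celerity formula:
C = g * T / (2 * pi)
C = 9.81 * 17.66 / (2 * 3.14159...)
C = 173.244600 / 6.283185
C = 27.5727 m/s

27.5727


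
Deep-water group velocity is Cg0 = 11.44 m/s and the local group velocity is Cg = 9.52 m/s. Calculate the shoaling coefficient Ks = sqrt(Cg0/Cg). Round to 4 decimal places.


Ks = sqrt(Cg0 / Cg)
Ks = sqrt(11.44 / 9.52)
Ks = sqrt(1.2017)
Ks = 1.0962

1.0962


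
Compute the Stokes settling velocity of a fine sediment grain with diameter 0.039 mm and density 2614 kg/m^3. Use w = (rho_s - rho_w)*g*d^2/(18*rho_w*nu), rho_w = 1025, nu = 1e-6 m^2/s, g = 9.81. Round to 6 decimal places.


w = (rho_s - rho_w) * g * d^2 / (18 * rho_w * nu)
d = 0.039 mm = 0.000039 m
rho_s - rho_w = 2614 - 1025 = 1589
Numerator = 1589 * 9.81 * (0.000039)^2 = 0.000023709485
Denominator = 18 * 1025 * 1e-6 = 0.018450
w = 0.001285 m/s

0.001285


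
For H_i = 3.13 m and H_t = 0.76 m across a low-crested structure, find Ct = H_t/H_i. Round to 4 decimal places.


Ct = H_t / H_i
Ct = 0.76 / 3.13
Ct = 0.2428

0.2428


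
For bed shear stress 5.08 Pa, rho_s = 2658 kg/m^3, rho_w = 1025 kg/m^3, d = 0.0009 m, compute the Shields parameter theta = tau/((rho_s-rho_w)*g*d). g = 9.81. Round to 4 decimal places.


theta = tau / ((rho_s - rho_w) * g * d)
rho_s - rho_w = 2658 - 1025 = 1633
Denominator = 1633 * 9.81 * 0.0009 = 14.417757
theta = 5.08 / 14.417757
theta = 0.3523

0.3523


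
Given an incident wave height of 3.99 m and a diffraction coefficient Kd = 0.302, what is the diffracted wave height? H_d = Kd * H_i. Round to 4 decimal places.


H_d = Kd * H_i
H_d = 0.302 * 3.99
H_d = 1.2050 m

1.2050


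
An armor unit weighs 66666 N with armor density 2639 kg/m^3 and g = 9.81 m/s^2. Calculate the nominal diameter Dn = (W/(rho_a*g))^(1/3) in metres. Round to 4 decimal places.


V = W / (rho_a * g)
V = 66666 / (2639 * 9.81)
V = 66666 / 25888.59
V = 2.575111 m^3
Dn = V^(1/3) = 2.575111^(1/3)
Dn = 1.3707 m

1.3707


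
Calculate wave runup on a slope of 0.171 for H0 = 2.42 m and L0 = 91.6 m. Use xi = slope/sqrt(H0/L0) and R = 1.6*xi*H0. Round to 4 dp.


xi = slope / sqrt(H0/L0)
H0/L0 = 2.42/91.6 = 0.026419
sqrt(0.026419) = 0.162540
xi = 0.171 / 0.162540 = 1.052049
R = 1.6 * xi * H0 = 1.6 * 1.052049 * 2.42
R = 4.0735 m

4.0735


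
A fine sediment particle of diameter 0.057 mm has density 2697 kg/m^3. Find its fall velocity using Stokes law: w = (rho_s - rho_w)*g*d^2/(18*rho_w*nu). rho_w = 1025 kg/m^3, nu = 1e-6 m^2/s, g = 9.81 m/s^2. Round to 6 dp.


w = (rho_s - rho_w) * g * d^2 / (18 * rho_w * nu)
d = 0.057 mm = 0.000057 m
rho_s - rho_w = 2697 - 1025 = 1672
Numerator = 1672 * 9.81 * (0.000057)^2 = 0.000053291138
Denominator = 18 * 1025 * 1e-6 = 0.018450
w = 0.002888 m/s

0.002888


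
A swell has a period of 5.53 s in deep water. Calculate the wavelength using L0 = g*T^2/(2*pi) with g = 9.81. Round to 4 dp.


L0 = g * T^2 / (2 * pi)
L0 = 9.81 * 5.53^2 / (2 * pi)
L0 = 9.81 * 30.5809 / 6.28319
L0 = 299.9986 / 6.28319
L0 = 47.7463 m

47.7463


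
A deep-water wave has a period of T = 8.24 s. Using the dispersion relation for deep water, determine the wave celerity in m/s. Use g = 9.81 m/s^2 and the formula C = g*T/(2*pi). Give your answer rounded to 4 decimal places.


We use the deep-water celerity formula:
C = g * T / (2 * pi)
C = 9.81 * 8.24 / (2 * 3.14159...)
C = 80.834400 / 6.283185
C = 12.8652 m/s

12.8652


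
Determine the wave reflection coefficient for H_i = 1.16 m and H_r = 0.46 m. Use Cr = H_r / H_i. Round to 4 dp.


Cr = H_r / H_i
Cr = 0.46 / 1.16
Cr = 0.3966

0.3966


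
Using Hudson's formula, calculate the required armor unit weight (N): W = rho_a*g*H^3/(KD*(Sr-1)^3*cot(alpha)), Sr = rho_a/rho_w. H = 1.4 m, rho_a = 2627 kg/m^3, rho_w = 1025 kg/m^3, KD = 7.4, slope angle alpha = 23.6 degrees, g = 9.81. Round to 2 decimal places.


Sr = rho_a / rho_w = 2627 / 1025 = 2.562927
(Sr - 1) = 1.562927
(Sr - 1)^3 = 3.817824
cot(23.6) = 1 / tan(23.6) = 1 / 0.436889 = 2.288910
Numerator = 2627 * 9.81 * 1.4^3 = 70715.2673
Denominator = 7.4 * 3.817824 * 2.288910 = 64.666044
W = 70715.2673 / 64.666044
W = 1093.55 N

1093.55


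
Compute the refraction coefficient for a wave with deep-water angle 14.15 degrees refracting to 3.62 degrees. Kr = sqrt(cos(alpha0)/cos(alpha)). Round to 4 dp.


Kr = sqrt(cos(alpha0) / cos(alpha))
cos(14.15) = 0.969659
cos(3.62) = 0.998005
Kr = sqrt(0.969659 / 0.998005)
Kr = sqrt(0.971598)
Kr = 0.9857

0.9857


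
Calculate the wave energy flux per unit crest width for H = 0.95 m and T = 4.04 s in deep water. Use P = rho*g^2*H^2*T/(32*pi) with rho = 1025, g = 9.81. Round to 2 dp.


P = rho * g^2 * H^2 * T / (32 * pi)
P = 1025 * 9.81^2 * 0.95^2 * 4.04 / (32 * pi)
P = 1025 * 96.2361 * 0.9025 * 4.04 / 100.53096
P = 3577.59 W/m

3577.59


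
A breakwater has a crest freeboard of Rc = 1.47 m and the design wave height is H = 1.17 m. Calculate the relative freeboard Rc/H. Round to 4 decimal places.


Relative freeboard = Rc / H
= 1.47 / 1.17
= 1.2564

1.2564


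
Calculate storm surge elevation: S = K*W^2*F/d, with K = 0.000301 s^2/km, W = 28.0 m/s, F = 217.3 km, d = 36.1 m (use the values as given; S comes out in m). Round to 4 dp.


S = K * W^2 * F / d
W^2 = 28.0^2 = 784.00
S = 0.000301 * 784.00 * 217.3 / 36.1
Numerator = 0.000301 * 784.00 * 217.3 = 51.279323
S = 51.279323 / 36.1 = 1.4205 m

1.4205


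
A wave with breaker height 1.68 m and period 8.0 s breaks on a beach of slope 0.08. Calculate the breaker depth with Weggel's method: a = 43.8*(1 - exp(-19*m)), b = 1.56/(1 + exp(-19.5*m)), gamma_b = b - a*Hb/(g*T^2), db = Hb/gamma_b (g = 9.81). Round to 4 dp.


a = 43.8 * (1 - exp(-19 * m))
exp(-19 * 0.08) = exp(-1.5200) = 0.218712
a = 43.8 * (1 - 0.218712) = 34.220419
b = 1.56 / (1 + exp(-19.5 * m))
exp(-19.5 * 0.08) = exp(-1.5600) = 0.210136
b = 1.56 / (1 + 0.210136) = 1.289111
Hb / (g * T^2) = 1.68 / (9.81 * 8.0^2) = 1.68 / 627.8400 = 0.00267584
gamma_b = b - a * Hb/(g*T^2) = 1.289111 - 34.220419 * 0.00267584 = 1.197543
db = Hb / gamma_b = 1.68 / 1.197543
db = 1.4029 m

1.4029


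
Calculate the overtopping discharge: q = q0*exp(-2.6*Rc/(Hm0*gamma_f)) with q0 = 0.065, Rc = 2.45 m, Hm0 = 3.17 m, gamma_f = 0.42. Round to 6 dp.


q = q0 * exp(-2.6 * Rc / (Hm0 * gamma_f))
Exponent = -2.6 * 2.45 / (3.17 * 0.42)
= -2.6 * 2.45 / 1.3314
= -4.784437
exp(-4.784437) = 0.008359
q = 0.065 * 0.008359
q = 0.000543 m^3/s/m

0.000543


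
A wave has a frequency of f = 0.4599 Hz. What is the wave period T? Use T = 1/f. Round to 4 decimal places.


T = 1 / f
T = 1 / 0.4599
T = 2.1744 s

2.1744


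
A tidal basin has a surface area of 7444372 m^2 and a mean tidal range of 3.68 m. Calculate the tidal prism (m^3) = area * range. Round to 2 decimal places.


Tidal prism = Area * Tidal range
P = 7444372 * 3.68
P = 27395288.96 m^3

27395288.96


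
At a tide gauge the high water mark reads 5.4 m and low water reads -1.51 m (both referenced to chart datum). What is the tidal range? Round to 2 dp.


Tidal range = High water - Low water
Tidal range = 5.4 - (-1.51)
Tidal range = 6.91 m

6.91


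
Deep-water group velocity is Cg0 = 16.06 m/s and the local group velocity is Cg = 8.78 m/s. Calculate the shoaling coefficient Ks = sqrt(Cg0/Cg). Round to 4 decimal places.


Ks = sqrt(Cg0 / Cg)
Ks = sqrt(16.06 / 8.78)
Ks = sqrt(1.8292)
Ks = 1.3525

1.3525


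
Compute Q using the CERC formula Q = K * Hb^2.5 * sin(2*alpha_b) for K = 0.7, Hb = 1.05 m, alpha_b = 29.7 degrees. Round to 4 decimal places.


Q = K * Hb^2.5 * sin(2 * alpha_b)
Hb^2.5 = 1.05^2.5 = 1.129726
sin(2 * 29.7) = sin(59.4) = 0.860742
Q = 0.7 * 1.129726 * 0.860742
Q = 0.6807 m^3/s

0.6807


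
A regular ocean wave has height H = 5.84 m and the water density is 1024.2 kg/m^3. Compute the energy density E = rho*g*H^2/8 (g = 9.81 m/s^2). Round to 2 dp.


E = (1/8) * rho * g * H^2
E = (1/8) * 1024.2 * 9.81 * 5.84^2
E = 0.125 * 1024.2 * 9.81 * 34.1056
E = 42834.08 J/m^2

42834.08


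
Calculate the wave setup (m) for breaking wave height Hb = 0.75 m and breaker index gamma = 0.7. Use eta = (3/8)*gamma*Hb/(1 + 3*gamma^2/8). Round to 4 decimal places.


eta = (3/8) * gamma * Hb / (1 + 3*gamma^2/8)
Numerator = (3/8) * 0.7 * 0.75 = 0.196875
Denominator = 1 + 3*0.7^2/8 = 1 + 0.183750 = 1.183750
eta = 0.196875 / 1.183750
eta = 0.1663 m

0.1663


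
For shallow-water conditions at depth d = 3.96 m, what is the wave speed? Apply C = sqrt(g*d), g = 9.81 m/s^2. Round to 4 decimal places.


Using the shallow-water approximation:
C = sqrt(g * d) = sqrt(9.81 * 3.96)
C = sqrt(38.8476)
C = 6.2328 m/s

6.2328


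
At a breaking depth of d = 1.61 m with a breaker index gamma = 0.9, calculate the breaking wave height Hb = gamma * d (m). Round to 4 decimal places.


Hb = gamma * d
Hb = 0.9 * 1.61
Hb = 1.4490 m

1.4490
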